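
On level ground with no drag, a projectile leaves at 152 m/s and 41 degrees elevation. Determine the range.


R = v0^2 * sin(2*theta) / g = 152^2 * sin(2*41°) / 9.81 = 2332 m

2332 m


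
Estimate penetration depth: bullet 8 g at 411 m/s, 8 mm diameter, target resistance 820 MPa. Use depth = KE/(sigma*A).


A = pi*(d/2)^2 = pi*(8/2)^2 = 50.2655 mm^2
E = 0.5*m*v^2 = 0.5*0.008*411^2 = 675.684 J
depth = E/(sigma*A) = 675.684 J / (820 MPa * 50.2655 mm^2) = 675.684/(820 * 50.2655) m = 0.0163931 m ≈ 16.39 mm

16.39 mm


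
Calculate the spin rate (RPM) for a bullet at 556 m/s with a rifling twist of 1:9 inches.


twist_m = 9*0.0254 = 0.2286 m
spin = v/twist = 556/0.2286 = 2432.196 rev/s
RPM = spin*60 = 2432.196*60 ≈ 145932 RPM

145932 RPM


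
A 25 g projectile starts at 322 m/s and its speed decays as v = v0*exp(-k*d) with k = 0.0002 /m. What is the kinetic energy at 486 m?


v = v0*exp(-k*d) = 322*exp(-0.0002*486) = 292.175 m/s
E = 0.5*m*v^2 = 0.5*0.025*292.175^2 = 1067 J

1067 J


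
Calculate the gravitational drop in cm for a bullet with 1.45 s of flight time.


drop = 0.5*g*t^2 = 0.5*9.81*1.45^2 = 10.3128 m ≈ 1031 cm

1031 cm


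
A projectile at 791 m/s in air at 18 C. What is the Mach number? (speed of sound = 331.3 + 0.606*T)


a = 331.3 + 0.606*(18) = 342.208 m/s
M = v/a = 791/342.208 = 2.311

2.311


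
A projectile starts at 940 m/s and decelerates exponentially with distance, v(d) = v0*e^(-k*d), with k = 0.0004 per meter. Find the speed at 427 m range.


v = v0*exp(-k*d) = 940*exp(-0.0004*427) = 792.4 m/s

792.4 m/s


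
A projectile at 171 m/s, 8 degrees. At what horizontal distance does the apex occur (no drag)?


R = v0^2*sin(2*theta)/g = 171^2*sin(2*8°)/9.81 = 821.602 m
apex_dist = R/2 = 821.602/2 = 410.8 m

410.8 m


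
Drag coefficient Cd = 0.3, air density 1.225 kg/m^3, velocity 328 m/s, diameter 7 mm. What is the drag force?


A = pi*(d/2)^2 = pi*(7/2000)^2 = 3.84845e-05 m^2
Fd = 0.5*Cd*rho*A*v^2 = 0.5*0.3*1.225*3.84845e-05*328^2 = 0.7608 N

0.7608 N


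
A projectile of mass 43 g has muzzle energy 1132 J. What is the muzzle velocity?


v = sqrt(2*E/m) = sqrt(2*1132/0.043) = 229.5 m/s

229.5 m/s


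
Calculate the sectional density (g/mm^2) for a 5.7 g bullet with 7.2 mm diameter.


SD = m/d^2 = 5.7/7.2^2 = 0.11 g/mm^2

0.11 g/mm^2


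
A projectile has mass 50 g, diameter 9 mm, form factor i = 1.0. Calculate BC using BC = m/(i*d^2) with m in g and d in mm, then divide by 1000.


BC = m/(i*d^2*1000) = 50/(1.0 * 9^2 * 1000) = 0.0006173

0.0006173


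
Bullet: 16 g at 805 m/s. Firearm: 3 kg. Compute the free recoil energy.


v_r = m_p*v_p/m_gun = 0.016*805/3 = 4.29333 m/s, E_r = 0.5*m_gun*v_r^2 = 0.5*3*4.29333^2 = 27.65 J

27.65 J


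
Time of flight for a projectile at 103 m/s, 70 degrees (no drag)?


T = 2*v0*sin(theta)/g = 2*103*sin(70°)/9.81 = 19.73 s

19.73 s


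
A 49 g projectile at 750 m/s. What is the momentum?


p = m*v = 0.049*750 = 36.75 kg·m/s

36.75 kg·m/s


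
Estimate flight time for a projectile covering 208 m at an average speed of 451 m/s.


t = d/v = 208/451 = 0.4612 s

0.4612 s


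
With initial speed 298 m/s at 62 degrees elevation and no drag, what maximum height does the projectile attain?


H = (v0*sin(theta))^2 / (2g) = (298*sin(62°))^2 / (2*9.81) = 3529 m

3529 m


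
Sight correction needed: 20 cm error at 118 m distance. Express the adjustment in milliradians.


1 mrad subtends 1 cm per 10 m of range, so adj = error_cm / (dist_m / 10) = 20 / (118/10) = 1.695 mrad

1.695 mrad


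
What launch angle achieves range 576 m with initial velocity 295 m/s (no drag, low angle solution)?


sin(2*theta) = R*g/v0^2 = 576*9.81/295^2 = 0.0649303, theta = arcsin(0.0649303)/2 = 1.861°

1.861 degrees


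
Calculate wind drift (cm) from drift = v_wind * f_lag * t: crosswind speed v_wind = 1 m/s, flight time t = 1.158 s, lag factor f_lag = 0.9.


drift = v_wind * lag * t = 1 * 0.9 * 1.158 = 1.0422 m ≈ 104.2 cm

104.2 cm


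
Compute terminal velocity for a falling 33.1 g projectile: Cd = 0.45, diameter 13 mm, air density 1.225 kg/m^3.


A = pi*(d/2)^2 = pi*(13/2000)^2 = 1.32732e-04 m^2
vt = sqrt(2mg/(Cd*rho*A)) = sqrt(2*0.0331*9.81/(0.45 * 1.225 * 1.32732e-04)) = 94.21 m/s

94.21 m/s


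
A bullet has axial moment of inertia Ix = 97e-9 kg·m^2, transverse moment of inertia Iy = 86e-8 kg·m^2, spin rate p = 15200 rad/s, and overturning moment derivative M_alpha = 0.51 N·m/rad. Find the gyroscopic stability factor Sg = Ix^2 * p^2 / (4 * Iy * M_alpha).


Sg = Ix^2 * p^2 / (4 * Iy * M_alpha) = (97e-9)^2 * 15200^2 / (4 * 86e-8 * 0.51) = 1.239

1.239


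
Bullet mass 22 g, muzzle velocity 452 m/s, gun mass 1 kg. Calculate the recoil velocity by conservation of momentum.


v_recoil = m_p * v_p / m_gun = 0.022 * 452 / 1 = 9.944 m/s

9.944 m/s


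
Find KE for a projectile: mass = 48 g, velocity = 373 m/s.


E = 0.5*m*v^2 = 0.5*0.048*373^2 = 3339 J

3339 J


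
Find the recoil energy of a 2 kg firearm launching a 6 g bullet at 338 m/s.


v_r = m_p*v_p/m_gun = 0.006*338/2 = 1.014 m/s, E_r = 0.5*m_gun*v_r^2 = 0.5*2*1.014^2 = 1.028 J

1.028 J


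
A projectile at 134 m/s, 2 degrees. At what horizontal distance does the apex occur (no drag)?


R = v0^2*sin(2*theta)/g = 134^2*sin(2*2°)/9.81 = 127.681 m
apex_dist = R/2 = 127.681/2 = 63.84 m

63.84 m


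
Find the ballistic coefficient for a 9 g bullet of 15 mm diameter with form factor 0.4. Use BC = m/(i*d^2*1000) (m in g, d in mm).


BC = m/(i*d^2*1000) = 9/(0.4 * 15^2 * 1000) = 0.0001

0.0001


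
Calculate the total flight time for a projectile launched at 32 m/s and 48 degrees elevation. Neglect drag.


T = 2*v0*sin(theta)/g = 2*32*sin(48°)/9.81 = 4.848 s

4.848 s


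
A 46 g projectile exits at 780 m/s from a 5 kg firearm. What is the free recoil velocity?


v_recoil = m_p * v_p / m_gun = 0.046 * 780 / 5 = 7.176 m/s

7.176 m/s


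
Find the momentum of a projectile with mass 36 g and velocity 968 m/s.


p = m*v = 0.036*968 = 34.85 kg·m/s

34.85 kg·m/s


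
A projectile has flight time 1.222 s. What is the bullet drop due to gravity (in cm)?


drop = 0.5*g*t^2 = 0.5*9.81*1.222^2 = 7.32456 m ≈ 732.5 cm

732.5 cm


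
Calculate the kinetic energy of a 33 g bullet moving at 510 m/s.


E = 0.5*m*v^2 = 0.5*0.033*510^2 = 4292 J

4292 J


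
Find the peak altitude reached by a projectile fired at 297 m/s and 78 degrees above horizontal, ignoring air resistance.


H = (v0*sin(theta))^2 / (2g) = (297*sin(78°))^2 / (2*9.81) = 4302 m

4302 m


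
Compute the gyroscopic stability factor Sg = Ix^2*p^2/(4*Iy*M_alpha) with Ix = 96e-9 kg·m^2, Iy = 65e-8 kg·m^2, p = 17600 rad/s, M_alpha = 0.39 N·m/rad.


Sg = Ix^2 * p^2 / (4 * Iy * M_alpha) = (96e-9)^2 * 17600^2 / (4 * 65e-8 * 0.39) = 2.815

2.815


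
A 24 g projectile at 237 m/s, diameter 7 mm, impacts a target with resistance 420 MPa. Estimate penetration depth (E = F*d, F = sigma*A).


A = pi*(d/2)^2 = pi*(7/2)^2 = 38.4845 mm^2
E = 0.5*m*v^2 = 0.5*0.024*237^2 = 674.028 J
depth = E/(sigma*A) = 674.028 J / (420 MPa * 38.4845 mm^2) = 674.028/(420 * 38.4845) m = 0.0417006 m ≈ 41.7 mm

41.7 mm


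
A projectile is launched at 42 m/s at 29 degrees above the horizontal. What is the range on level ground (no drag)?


R = v0^2 * sin(2*theta) / g = 42^2 * sin(2*29°) / 9.81 = 152.5 m

152.5 m


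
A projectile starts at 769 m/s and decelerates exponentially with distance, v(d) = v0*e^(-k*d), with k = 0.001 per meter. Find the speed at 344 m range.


v = v0*exp(-k*d) = 769*exp(-0.001*344) = 545.2 m/s

545.2 m/s


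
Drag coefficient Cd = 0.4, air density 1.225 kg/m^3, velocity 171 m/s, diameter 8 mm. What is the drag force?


A = pi*(d/2)^2 = pi*(8/2000)^2 = 5.02655e-05 m^2
Fd = 0.5*Cd*rho*A*v^2 = 0.5*0.4*1.225*5.02655e-05*171^2 = 0.3601 N

0.3601 N


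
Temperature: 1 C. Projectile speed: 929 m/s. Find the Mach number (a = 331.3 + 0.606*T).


a = 331.3 + 0.606*(1) = 331.906 m/s
M = v/a = 929/331.906 = 2.799

2.799


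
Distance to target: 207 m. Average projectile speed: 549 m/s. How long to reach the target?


t = d/v = 207/549 = 0.377 s

0.377 s


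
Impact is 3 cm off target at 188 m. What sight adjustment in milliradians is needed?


1 mrad subtends 1 cm per 10 m of range, so adj = error_cm / (dist_m / 10) = 3 / (188/10) = 0.1596 mrad

0.1596 mrad


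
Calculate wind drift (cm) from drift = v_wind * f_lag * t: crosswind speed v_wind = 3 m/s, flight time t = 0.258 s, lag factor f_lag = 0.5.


drift = v_wind * lag * t = 3 * 0.5 * 0.258 = 0.387 m ≈ 38.7 cm

38.7 cm


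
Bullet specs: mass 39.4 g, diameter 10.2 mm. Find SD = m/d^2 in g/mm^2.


SD = m/d^2 = 39.4/10.2^2 = 0.3787 g/mm^2

0.3787 g/mm^2


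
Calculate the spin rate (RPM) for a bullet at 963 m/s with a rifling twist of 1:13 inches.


twist_m = 13*0.0254 = 0.3302 m
spin = v/twist = 963/0.3302 = 2916.414 rev/s
RPM = spin*60 = 2916.414*60 ≈ 174985 RPM

174985 RPM


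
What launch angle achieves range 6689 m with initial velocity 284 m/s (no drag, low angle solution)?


sin(2*theta) = R*g/v0^2 = 6689*9.81/284^2 = 0.813567, theta = arcsin(0.813567)/2 = 27.22°

27.22 degrees


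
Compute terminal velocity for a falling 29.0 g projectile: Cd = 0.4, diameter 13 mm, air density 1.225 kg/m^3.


A = pi*(d/2)^2 = pi*(13/2000)^2 = 1.32732e-04 m^2
vt = sqrt(2mg/(Cd*rho*A)) = sqrt(2*0.029*9.81/(0.4 * 1.225 * 1.32732e-04)) = 93.53 m/s

93.53 m/s


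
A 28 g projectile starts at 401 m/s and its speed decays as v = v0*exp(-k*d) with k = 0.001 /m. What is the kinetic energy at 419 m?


v = v0*exp(-k*d) = 401*exp(-0.001*419) = 263.739 m/s
E = 0.5*m*v^2 = 0.5*0.028*263.739^2 = 973.8 J

973.8 J


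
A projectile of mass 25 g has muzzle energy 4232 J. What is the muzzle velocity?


v = sqrt(2*E/m) = sqrt(2*4232/0.025) = 581.9 m/s

581.9 m/s


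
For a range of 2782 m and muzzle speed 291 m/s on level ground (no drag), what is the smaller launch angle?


sin(2*theta) = R*g/v0^2 = 2782*9.81/291^2 = 0.322285, theta = arcsin(0.322285)/2 = 9.401°

9.401 degrees


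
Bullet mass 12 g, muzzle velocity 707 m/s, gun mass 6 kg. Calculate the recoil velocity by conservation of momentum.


v_recoil = m_p * v_p / m_gun = 0.012 * 707 / 6 = 1.414 m/s

1.414 m/s


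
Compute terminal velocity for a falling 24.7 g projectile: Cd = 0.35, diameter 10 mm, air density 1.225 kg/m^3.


A = pi*(d/2)^2 = pi*(10/2000)^2 = 7.85398e-05 m^2
vt = sqrt(2mg/(Cd*rho*A)) = sqrt(2*0.0247*9.81/(0.35 * 1.225 * 7.85398e-05)) = 120 m/s

120 m/s


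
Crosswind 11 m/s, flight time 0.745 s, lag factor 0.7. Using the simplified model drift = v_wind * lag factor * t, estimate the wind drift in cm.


drift = v_wind * lag * t = 11 * 0.7 * 0.745 = 5.7365 m ≈ 573.6 cm

573.6 cm


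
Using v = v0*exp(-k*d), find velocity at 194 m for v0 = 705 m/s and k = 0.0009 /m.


v = v0*exp(-k*d) = 705*exp(-0.0009*194) = 592.1 m/s

592.1 m/s


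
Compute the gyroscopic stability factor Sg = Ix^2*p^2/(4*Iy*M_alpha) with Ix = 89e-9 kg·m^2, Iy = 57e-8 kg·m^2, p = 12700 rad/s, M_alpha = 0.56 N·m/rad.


Sg = Ix^2 * p^2 / (4 * Iy * M_alpha) = (89e-9)^2 * 12700^2 / (4 * 57e-8 * 0.56) = 1.001

1.001


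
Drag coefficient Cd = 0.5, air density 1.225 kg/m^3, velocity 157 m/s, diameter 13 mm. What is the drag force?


A = pi*(d/2)^2 = pi*(13/2000)^2 = 1.32732e-04 m^2
Fd = 0.5*Cd*rho*A*v^2 = 0.5*0.5*1.225*1.32732e-04*157^2 = 1.002 N

1.002 N


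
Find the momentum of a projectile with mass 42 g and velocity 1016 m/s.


p = m*v = 0.042*1016 = 42.67 kg·m/s

42.67 kg·m/s


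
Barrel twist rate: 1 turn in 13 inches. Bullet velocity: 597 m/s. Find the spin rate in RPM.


twist_m = 13*0.0254 = 0.3302 m
spin = v/twist = 597/0.3302 = 1807.995 rev/s
RPM = spin*60 = 1807.995*60 ≈ 108480 RPM

108480 RPM


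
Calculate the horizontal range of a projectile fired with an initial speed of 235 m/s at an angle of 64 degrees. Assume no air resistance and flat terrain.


R = v0^2 * sin(2*theta) / g = 235^2 * sin(2*64°) / 9.81 = 4436 m

4436 m


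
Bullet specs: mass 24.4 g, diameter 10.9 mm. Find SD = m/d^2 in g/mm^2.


SD = m/d^2 = 24.4/10.9^2 = 0.2054 g/mm^2

0.2054 g/mm^2


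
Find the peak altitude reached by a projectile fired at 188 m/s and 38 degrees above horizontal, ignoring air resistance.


H = (v0*sin(theta))^2 / (2g) = (188*sin(38°))^2 / (2*9.81) = 682.8 m

682.8 m


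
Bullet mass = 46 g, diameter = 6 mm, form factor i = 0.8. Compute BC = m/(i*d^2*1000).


BC = m/(i*d^2*1000) = 46/(0.8 * 6^2 * 1000) = 0.001597

0.001597


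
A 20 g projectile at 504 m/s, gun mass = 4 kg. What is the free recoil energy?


v_r = m_p*v_p/m_gun = 0.02*504/4 = 2.52 m/s, E_r = 0.5*m_gun*v_r^2 = 0.5*4*2.52^2 = 12.7 J

12.7 J


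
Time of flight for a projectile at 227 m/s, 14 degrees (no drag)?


T = 2*v0*sin(theta)/g = 2*227*sin(14°)/9.81 = 11.2 s

11.2 s


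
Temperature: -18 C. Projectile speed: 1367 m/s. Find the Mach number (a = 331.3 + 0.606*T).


a = 331.3 + 0.606*(-18) = 320.392 m/s
M = v/a = 1367/320.392 = 4.267

4.267


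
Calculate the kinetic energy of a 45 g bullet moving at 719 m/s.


E = 0.5*m*v^2 = 0.5*0.045*719^2 = 11632 J

11632 J


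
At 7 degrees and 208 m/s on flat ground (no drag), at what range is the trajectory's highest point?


R = v0^2*sin(2*theta)/g = 208^2*sin(2*7°)/9.81 = 1066.92 m
apex_dist = R/2 = 1066.92/2 = 533.5 m

533.5 m


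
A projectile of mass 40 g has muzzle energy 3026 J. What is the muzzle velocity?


v = sqrt(2*E/m) = sqrt(2*3026/0.04) = 389 m/s

389 m/s


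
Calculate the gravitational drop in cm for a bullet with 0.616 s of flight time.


drop = 0.5*g*t^2 = 0.5*9.81*0.616^2 = 1.86123 m ≈ 186.1 cm

186.1 cm


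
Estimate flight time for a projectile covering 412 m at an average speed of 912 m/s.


t = d/v = 412/912 = 0.4518 s

0.4518 s


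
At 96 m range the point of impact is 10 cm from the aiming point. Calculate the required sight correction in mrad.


1 mrad subtends 1 cm per 10 m of range, so adj = error_cm / (dist_m / 10) = 10 / (96/10) = 1.042 mrad

1.042 mrad


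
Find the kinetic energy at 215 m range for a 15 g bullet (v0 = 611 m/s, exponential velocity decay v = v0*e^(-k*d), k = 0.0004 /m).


v = v0*exp(-k*d) = 611*exp(-0.0004*215) = 560.65 m/s
E = 0.5*m*v^2 = 0.5*0.015*560.65^2 = 2357 J

2357 J


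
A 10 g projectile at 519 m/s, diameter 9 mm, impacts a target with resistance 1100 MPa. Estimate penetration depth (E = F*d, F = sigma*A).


A = pi*(d/2)^2 = pi*(9/2)^2 = 63.6173 mm^2
E = 0.5*m*v^2 = 0.5*0.01*519^2 = 1346.81 J
depth = E/(sigma*A) = 1346.81 J / (1100 MPa * 63.6173 mm^2) = 1346.81/(1100 * 63.6173) m = 0.0192459 m ≈ 19.25 mm

19.25 mm


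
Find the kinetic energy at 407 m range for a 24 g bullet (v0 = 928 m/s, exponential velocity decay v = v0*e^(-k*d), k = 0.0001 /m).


v = v0*exp(-k*d) = 928*exp(-0.0001*407) = 890.989 m/s
E = 0.5*m*v^2 = 0.5*0.024*890.989^2 = 9526 J

9526 J


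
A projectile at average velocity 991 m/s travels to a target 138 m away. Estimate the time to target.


t = d/v = 138/991 = 0.1393 s

0.1393 s


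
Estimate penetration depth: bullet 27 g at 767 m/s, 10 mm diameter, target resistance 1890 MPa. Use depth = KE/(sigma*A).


A = pi*(d/2)^2 = pi*(10/2)^2 = 78.5398 mm^2
E = 0.5*m*v^2 = 0.5*0.027*767^2 = 7941.9 J
depth = E/(sigma*A) = 7941.9 J / (1890 MPa * 78.5398 mm^2) = 7941.9/(1890 * 78.5398) m = 0.0535023 m ≈ 53.5 mm

53.5 mm


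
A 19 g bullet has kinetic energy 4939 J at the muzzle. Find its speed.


v = sqrt(2*E/m) = sqrt(2*4939/0.019) = 721 m/s

721 m/s


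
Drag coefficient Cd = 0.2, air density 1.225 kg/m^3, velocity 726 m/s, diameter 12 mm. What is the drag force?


A = pi*(d/2)^2 = pi*(12/2000)^2 = 1.13097e-04 m^2
Fd = 0.5*Cd*rho*A*v^2 = 0.5*0.2*1.225*1.13097e-04*726^2 = 7.302 N

7.302 N


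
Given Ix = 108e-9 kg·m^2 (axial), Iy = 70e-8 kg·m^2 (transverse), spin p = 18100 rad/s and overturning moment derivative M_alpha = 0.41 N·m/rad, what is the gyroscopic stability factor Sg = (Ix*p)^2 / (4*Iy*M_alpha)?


Sg = Ix^2 * p^2 / (4 * Iy * M_alpha) = (108e-9)^2 * 18100^2 / (4 * 70e-8 * 0.41) = 3.329

3.329


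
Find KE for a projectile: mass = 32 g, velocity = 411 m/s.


E = 0.5*m*v^2 = 0.5*0.032*411^2 = 2703 J

2703 J


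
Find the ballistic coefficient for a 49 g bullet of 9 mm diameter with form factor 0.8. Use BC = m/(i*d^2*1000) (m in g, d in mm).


BC = m/(i*d^2*1000) = 49/(0.8 * 9^2 * 1000) = 0.0007562

0.0007562


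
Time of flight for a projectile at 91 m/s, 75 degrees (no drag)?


T = 2*v0*sin(theta)/g = 2*91*sin(75°)/9.81 = 17.92 s

17.92 s


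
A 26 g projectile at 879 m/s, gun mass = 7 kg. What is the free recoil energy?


v_r = m_p*v_p/m_gun = 0.026*879/7 = 3.26486 m/s, E_r = 0.5*m_gun*v_r^2 = 0.5*7*3.26486^2 = 37.31 J

37.31 J


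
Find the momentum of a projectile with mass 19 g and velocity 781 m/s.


p = m*v = 0.019*781 = 14.84 kg·m/s

14.84 kg·m/s


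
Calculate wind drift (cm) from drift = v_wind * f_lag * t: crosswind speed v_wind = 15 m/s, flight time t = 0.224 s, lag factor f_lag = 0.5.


drift = v_wind * lag * t = 15 * 0.5 * 0.224 = 1.68 m ≈ 168 cm

168 cm


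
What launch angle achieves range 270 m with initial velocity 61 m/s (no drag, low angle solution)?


sin(2*theta) = R*g/v0^2 = 270*9.81/61^2 = 0.711825, theta = arcsin(0.711825)/2 = 22.69°

22.69 degrees


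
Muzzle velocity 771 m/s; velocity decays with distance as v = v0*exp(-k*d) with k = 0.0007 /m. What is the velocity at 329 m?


v = v0*exp(-k*d) = 771*exp(-0.0007*329) = 612.4 m/s

612.4 m/s


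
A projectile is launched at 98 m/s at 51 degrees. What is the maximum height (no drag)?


H = (v0*sin(theta))^2 / (2g) = (98*sin(51°))^2 / (2*9.81) = 295.6 m

295.6 m


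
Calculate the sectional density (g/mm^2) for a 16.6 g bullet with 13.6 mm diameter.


SD = m/d^2 = 16.6/13.6^2 = 0.08975 g/mm^2

0.08975 g/mm^2


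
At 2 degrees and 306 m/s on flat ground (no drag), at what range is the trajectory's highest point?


R = v0^2*sin(2*theta)/g = 306^2*sin(2*2°)/9.81 = 665.822 m
apex_dist = R/2 = 665.822/2 = 332.9 m

332.9 m


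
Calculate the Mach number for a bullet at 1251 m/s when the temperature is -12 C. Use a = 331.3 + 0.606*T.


a = 331.3 + 0.606*(-12) = 324.028 m/s
M = v/a = 1251/324.028 = 3.861

3.861


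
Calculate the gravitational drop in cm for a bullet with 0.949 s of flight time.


drop = 0.5*g*t^2 = 0.5*9.81*0.949^2 = 4.41745 m ≈ 441.7 cm

441.7 cm


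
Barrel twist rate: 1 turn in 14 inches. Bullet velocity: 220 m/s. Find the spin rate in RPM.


twist_m = 14*0.0254 = 0.3556 m
spin = v/twist = 220/0.3556 = 618.6727 rev/s
RPM = spin*60 = 618.6727*60 ≈ 37120 RPM

37120 RPM


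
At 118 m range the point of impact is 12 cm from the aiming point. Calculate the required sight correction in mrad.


1 mrad subtends 1 cm per 10 m of range, so adj = error_cm / (dist_m / 10) = 12 / (118/10) = 1.017 mrad

1.017 mrad


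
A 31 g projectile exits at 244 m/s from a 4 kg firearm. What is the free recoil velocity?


v_recoil = m_p * v_p / m_gun = 0.031 * 244 / 4 = 1.891 m/s

1.891 m/s


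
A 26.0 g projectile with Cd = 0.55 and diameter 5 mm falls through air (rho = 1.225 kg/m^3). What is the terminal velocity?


A = pi*(d/2)^2 = pi*(5/2000)^2 = 1.96350e-05 m^2
vt = sqrt(2mg/(Cd*rho*A)) = sqrt(2*0.026*9.81/(0.55 * 1.225 * 1.96350e-05)) = 196.4 m/s

196.4 m/s


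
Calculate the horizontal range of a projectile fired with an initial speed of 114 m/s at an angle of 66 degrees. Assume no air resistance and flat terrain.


R = v0^2 * sin(2*theta) / g = 114^2 * sin(2*66°) / 9.81 = 984.5 m

984.5 m


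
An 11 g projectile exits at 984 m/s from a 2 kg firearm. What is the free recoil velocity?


v_recoil = m_p * v_p / m_gun = 0.011 * 984 / 2 = 5.412 m/s

5.412 m/s


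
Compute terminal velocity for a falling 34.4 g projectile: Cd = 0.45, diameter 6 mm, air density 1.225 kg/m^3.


A = pi*(d/2)^2 = pi*(6/2000)^2 = 2.82743e-05 m^2
vt = sqrt(2mg/(Cd*rho*A)) = sqrt(2*0.0344*9.81/(0.45 * 1.225 * 2.82743e-05)) = 208.1 m/s

208.1 m/s


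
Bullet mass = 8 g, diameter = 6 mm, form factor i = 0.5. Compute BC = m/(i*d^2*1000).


BC = m/(i*d^2*1000) = 8/(0.5 * 6^2 * 1000) = 0.0004444

0.0004444


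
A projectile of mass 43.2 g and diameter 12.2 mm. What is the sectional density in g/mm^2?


SD = m/d^2 = 43.2/12.2^2 = 0.2902 g/mm^2

0.2902 g/mm^2


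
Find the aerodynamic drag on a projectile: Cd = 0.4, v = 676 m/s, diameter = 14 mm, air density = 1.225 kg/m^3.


A = pi*(d/2)^2 = pi*(14/2000)^2 = 1.53938e-04 m^2
Fd = 0.5*Cd*rho*A*v^2 = 0.5*0.4*1.225*1.53938e-04*676^2 = 17.23 N

17.23 N


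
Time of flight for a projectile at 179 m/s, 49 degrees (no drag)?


T = 2*v0*sin(theta)/g = 2*179*sin(49°)/9.81 = 27.54 s

27.54 s


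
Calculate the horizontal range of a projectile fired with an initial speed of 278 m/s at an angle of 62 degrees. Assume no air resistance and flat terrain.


R = v0^2 * sin(2*theta) / g = 278^2 * sin(2*62°) / 9.81 = 6531 m

6531 m


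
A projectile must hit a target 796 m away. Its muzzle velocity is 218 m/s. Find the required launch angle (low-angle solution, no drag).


sin(2*theta) = R*g/v0^2 = 796*9.81/218^2 = 0.164312, theta = arcsin(0.164312)/2 = 4.729°

4.729 degrees


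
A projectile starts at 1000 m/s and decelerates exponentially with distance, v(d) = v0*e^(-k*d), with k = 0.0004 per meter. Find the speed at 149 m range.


v = v0*exp(-k*d) = 1000*exp(-0.0004*149) = 942.1 m/s

942.1 m/s


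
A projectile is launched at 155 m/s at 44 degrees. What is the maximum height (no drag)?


H = (v0*sin(theta))^2 / (2g) = (155*sin(44°))^2 / (2*9.81) = 590.9 m

590.9 m


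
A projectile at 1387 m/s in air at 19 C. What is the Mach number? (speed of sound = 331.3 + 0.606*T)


a = 331.3 + 0.606*(19) = 342.814 m/s
M = v/a = 1387/342.814 = 4.046

4.046


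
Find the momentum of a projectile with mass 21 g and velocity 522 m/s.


p = m*v = 0.021*522 = 10.96 kg·m/s

10.96 kg·m/s


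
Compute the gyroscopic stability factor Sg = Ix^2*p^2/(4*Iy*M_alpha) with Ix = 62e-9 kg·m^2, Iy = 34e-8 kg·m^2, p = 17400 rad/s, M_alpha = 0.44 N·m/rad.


Sg = Ix^2 * p^2 / (4 * Iy * M_alpha) = (62e-9)^2 * 17400^2 / (4 * 34e-8 * 0.44) = 1.945

1.945


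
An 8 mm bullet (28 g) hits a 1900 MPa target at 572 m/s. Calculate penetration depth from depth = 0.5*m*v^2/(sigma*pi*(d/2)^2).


A = pi*(d/2)^2 = pi*(8/2)^2 = 50.2655 mm^2
E = 0.5*m*v^2 = 0.5*0.028*572^2 = 4580.58 J
depth = E/(sigma*A) = 4580.58 J / (1900 MPa * 50.2655 mm^2) = 4580.58/(1900 * 50.2655) m = 0.0479619 m ≈ 47.96 mm

47.96 mm


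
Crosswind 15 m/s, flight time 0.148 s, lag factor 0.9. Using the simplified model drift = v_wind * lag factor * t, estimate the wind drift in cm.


drift = v_wind * lag * t = 15 * 0.9 * 0.148 = 1.998 m ≈ 199.8 cm

199.8 cm


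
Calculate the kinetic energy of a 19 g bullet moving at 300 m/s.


E = 0.5*m*v^2 = 0.5*0.019*300^2 = 855 J

855 J


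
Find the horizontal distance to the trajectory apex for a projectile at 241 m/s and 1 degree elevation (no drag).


R = v0^2*sin(2*theta)/g = 241^2*sin(2*1°)/9.81 = 206.626 m
apex_dist = R/2 = 206.626/2 = 103.3 m

103.3 m


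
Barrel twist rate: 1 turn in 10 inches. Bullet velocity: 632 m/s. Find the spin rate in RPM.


twist_m = 10*0.0254 = 0.254 m
spin = v/twist = 632/0.254 = 2488.189 rev/s
RPM = spin*60 = 2488.189*60 ≈ 149291 RPM

149291 RPM


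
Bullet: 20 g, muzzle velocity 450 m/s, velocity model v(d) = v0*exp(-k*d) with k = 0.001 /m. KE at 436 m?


v = v0*exp(-k*d) = 450*exp(-0.001*436) = 290.978 m/s
E = 0.5*m*v^2 = 0.5*0.02*290.978^2 = 846.7 J

846.7 J


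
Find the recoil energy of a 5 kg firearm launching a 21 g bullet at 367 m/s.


v_r = m_p*v_p/m_gun = 0.021*367/5 = 1.5414 m/s, E_r = 0.5*m_gun*v_r^2 = 0.5*5*1.5414^2 = 5.94 J

5.94 J


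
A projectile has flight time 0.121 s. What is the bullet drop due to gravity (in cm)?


drop = 0.5*g*t^2 = 0.5*9.81*0.121^2 = 0.0718141 m ≈ 7.181 cm

7.181 cm


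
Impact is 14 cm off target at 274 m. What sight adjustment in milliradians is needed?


1 mrad subtends 1 cm per 10 m of range, so adj = error_cm / (dist_m / 10) = 14 / (274/10) = 0.5109 mrad

0.5109 mrad


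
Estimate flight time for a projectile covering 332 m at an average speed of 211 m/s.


t = d/v = 332/211 = 1.573 s

1.573 s


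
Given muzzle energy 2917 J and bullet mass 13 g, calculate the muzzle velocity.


v = sqrt(2*E/m) = sqrt(2*2917/0.013) = 669.9 m/s

669.9 m/s


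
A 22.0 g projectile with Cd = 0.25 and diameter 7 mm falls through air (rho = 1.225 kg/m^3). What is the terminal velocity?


A = pi*(d/2)^2 = pi*(7/2000)^2 = 3.84845e-05 m^2
vt = sqrt(2mg/(Cd*rho*A)) = sqrt(2*0.022*9.81/(0.25 * 1.225 * 3.84845e-05)) = 191.4 m/s

191.4 m/s


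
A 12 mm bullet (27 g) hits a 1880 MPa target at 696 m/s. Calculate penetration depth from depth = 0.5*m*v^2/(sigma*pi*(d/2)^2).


A = pi*(d/2)^2 = pi*(12/2)^2 = 113.097 mm^2
E = 0.5*m*v^2 = 0.5*0.027*696^2 = 6539.62 J
depth = E/(sigma*A) = 6539.62 J / (1880 MPa * 113.097 mm^2) = 6539.62/(1880 * 113.097) m = 0.0307569 m ≈ 30.76 mm

30.76 mm


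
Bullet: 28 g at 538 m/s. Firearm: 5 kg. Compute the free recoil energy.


v_r = m_p*v_p/m_gun = 0.028*538/5 = 3.0128 m/s, E_r = 0.5*m_gun*v_r^2 = 0.5*5*3.0128^2 = 22.69 J

22.69 J


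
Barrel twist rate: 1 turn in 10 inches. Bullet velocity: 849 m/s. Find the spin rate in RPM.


twist_m = 10*0.0254 = 0.254 m
spin = v/twist = 849/0.254 = 3342.52 rev/s
RPM = spin*60 = 3342.52*60 ≈ 200551 RPM

200551 RPM


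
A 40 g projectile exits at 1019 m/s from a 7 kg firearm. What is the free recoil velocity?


v_recoil = m_p * v_p / m_gun = 0.04 * 1019 / 7 = 5.823 m/s

5.823 m/s


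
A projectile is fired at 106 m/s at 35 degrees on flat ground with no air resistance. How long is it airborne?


T = 2*v0*sin(theta)/g = 2*106*sin(35°)/9.81 = 12.4 s

12.4 s


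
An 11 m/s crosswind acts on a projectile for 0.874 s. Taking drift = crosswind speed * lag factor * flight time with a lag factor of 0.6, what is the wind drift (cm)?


drift = v_wind * lag * t = 11 * 0.6 * 0.874 = 5.7684 m ≈ 576.8 cm

576.8 cm


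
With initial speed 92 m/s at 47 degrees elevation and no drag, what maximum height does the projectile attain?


H = (v0*sin(theta))^2 / (2g) = (92*sin(47°))^2 / (2*9.81) = 230.7 m

230.7 m


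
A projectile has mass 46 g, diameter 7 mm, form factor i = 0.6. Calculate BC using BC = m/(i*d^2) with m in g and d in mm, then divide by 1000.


BC = m/(i*d^2*1000) = 46/(0.6 * 7^2 * 1000) = 0.001565

0.001565


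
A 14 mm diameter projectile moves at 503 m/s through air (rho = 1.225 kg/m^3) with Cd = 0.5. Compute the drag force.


A = pi*(d/2)^2 = pi*(14/2000)^2 = 1.53938e-04 m^2
Fd = 0.5*Cd*rho*A*v^2 = 0.5*0.5*1.225*1.53938e-04*503^2 = 11.93 N

11.93 N


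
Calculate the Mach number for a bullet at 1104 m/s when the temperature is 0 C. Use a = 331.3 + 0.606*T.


a = 331.3 + 0.606*(0) = 331.3 m/s
M = v/a = 1104/331.3 = 3.332

3.332


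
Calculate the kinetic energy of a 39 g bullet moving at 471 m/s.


E = 0.5*m*v^2 = 0.5*0.039*471^2 = 4326 J

4326 J


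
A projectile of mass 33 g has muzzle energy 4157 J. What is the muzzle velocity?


v = sqrt(2*E/m) = sqrt(2*4157/0.033) = 501.9 m/s

501.9 m/s


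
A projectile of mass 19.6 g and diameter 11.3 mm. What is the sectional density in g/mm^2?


SD = m/d^2 = 19.6/11.3^2 = 0.1535 g/mm^2

0.1535 g/mm^2


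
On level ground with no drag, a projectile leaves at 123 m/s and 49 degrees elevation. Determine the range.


R = v0^2 * sin(2*theta) / g = 123^2 * sin(2*49°) / 9.81 = 1527 m

1527 m


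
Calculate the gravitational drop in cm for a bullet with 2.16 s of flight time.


drop = 0.5*g*t^2 = 0.5*9.81*2.16^2 = 22.8848 m ≈ 2288 cm

2288 cm


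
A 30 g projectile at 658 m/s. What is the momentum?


p = m*v = 0.03*658 = 19.74 kg·m/s

19.74 kg·m/s


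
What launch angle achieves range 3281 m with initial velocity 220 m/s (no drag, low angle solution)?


sin(2*theta) = R*g/v0^2 = 3281*9.81/220^2 = 0.665013, theta = arcsin(0.665013)/2 = 20.84°

20.84 degrees


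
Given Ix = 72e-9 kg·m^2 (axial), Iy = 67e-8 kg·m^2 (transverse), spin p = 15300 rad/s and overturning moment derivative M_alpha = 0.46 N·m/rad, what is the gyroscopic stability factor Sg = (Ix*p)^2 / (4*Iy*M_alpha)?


Sg = Ix^2 * p^2 / (4 * Iy * M_alpha) = (72e-9)^2 * 15300^2 / (4 * 67e-8 * 0.46) = 0.9844

0.9844


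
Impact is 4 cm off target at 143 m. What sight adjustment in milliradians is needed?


1 mrad subtends 1 cm per 10 m of range, so adj = error_cm / (dist_m / 10) = 4 / (143/10) = 0.2797 mrad

0.2797 mrad


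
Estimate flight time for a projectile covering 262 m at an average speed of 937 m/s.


t = d/v = 262/937 = 0.2796 s

0.2796 s


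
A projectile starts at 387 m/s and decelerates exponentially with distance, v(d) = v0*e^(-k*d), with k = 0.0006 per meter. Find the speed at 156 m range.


v = v0*exp(-k*d) = 387*exp(-0.0006*156) = 352.4 m/s

352.4 m/s


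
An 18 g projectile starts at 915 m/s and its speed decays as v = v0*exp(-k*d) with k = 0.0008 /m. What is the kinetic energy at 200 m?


v = v0*exp(-k*d) = 915*exp(-0.0008*200) = 779.712 m/s
E = 0.5*m*v^2 = 0.5*0.018*779.712^2 = 5472 J

5472 J


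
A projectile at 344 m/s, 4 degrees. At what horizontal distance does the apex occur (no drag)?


R = v0^2*sin(2*theta)/g = 344^2*sin(2*4°)/9.81 = 1678.82 m
apex_dist = R/2 = 1678.82/2 = 839.4 m

839.4 m


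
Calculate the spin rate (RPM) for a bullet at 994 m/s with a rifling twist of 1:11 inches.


twist_m = 11*0.0254 = 0.2794 m
spin = v/twist = 994/0.2794 = 3557.623 rev/s
RPM = spin*60 = 3557.623*60 ≈ 213457 RPM

213457 RPM


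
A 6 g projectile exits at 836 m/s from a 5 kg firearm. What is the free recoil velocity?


v_recoil = m_p * v_p / m_gun = 0.006 * 836 / 5 = 1.003 m/s

1.003 m/s


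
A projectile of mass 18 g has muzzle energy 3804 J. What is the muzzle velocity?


v = sqrt(2*E/m) = sqrt(2*3804/0.018) = 650.1 m/s

650.1 m/s


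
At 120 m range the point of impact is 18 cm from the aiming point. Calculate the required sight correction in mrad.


1 mrad subtends 1 cm per 10 m of range, so adj = error_cm / (dist_m / 10) = 18 / (120/10) = 1.5 mrad

1.5 mrad


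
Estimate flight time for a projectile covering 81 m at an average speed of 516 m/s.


t = d/v = 81/516 = 0.157 s

0.157 s


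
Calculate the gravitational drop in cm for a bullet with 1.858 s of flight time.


drop = 0.5*g*t^2 = 0.5*9.81*1.858^2 = 16.9329 m ≈ 1693 cm

1693 cm


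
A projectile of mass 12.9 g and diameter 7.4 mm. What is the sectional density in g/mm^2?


SD = m/d^2 = 12.9/7.4^2 = 0.2356 g/mm^2

0.2356 g/mm^2


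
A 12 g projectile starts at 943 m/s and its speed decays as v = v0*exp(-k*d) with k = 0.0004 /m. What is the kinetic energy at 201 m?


v = v0*exp(-k*d) = 943*exp(-0.0004*201) = 870.151 m/s
E = 0.5*m*v^2 = 0.5*0.012*870.151^2 = 4543 J

4543 J


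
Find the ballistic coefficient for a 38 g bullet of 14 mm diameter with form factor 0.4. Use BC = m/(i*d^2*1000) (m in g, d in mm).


BC = m/(i*d^2*1000) = 38/(0.4 * 14^2 * 1000) = 0.0004847

0.0004847


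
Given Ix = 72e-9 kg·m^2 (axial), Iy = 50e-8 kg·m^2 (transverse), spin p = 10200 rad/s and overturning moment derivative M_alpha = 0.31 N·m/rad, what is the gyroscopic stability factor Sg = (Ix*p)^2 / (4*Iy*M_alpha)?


Sg = Ix^2 * p^2 / (4 * Iy * M_alpha) = (72e-9)^2 * 10200^2 / (4 * 50e-8 * 0.31) = 0.8699

0.8699


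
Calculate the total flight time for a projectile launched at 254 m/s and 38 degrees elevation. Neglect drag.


T = 2*v0*sin(theta)/g = 2*254*sin(38°)/9.81 = 31.88 s

31.88 s


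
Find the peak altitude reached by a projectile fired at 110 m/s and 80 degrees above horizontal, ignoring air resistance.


H = (v0*sin(theta))^2 / (2g) = (110*sin(80°))^2 / (2*9.81) = 598.1 m

598.1 m


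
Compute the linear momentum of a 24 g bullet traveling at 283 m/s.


p = m*v = 0.024*283 = 6.792 kg·m/s

6.792 kg·m/s


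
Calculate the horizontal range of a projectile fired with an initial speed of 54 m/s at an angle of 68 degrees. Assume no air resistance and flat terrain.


R = v0^2 * sin(2*theta) / g = 54^2 * sin(2*68°) / 9.81 = 206.5 m

206.5 m


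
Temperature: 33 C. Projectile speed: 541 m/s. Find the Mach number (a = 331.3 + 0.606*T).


a = 331.3 + 0.606*(33) = 351.298 m/s
M = v/a = 541/351.298 = 1.54

1.54


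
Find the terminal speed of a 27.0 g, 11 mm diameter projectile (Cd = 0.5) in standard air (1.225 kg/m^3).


A = pi*(d/2)^2 = pi*(11/2000)^2 = 9.50332e-05 m^2
vt = sqrt(2mg/(Cd*rho*A)) = sqrt(2*0.027*9.81/(0.5 * 1.225 * 9.50332e-05)) = 95.4 m/s

95.4 m/s


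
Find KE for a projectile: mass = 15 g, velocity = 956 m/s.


E = 0.5*m*v^2 = 0.5*0.015*956^2 = 6855 J

6855 J


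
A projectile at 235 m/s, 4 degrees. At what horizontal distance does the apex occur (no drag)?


R = v0^2*sin(2*theta)/g = 235^2*sin(2*4°)/9.81 = 783.469 m
apex_dist = R/2 = 783.469/2 = 391.7 m

391.7 m


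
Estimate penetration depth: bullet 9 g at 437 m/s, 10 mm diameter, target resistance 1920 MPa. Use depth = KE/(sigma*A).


A = pi*(d/2)^2 = pi*(10/2)^2 = 78.5398 mm^2
E = 0.5*m*v^2 = 0.5*0.009*437^2 = 859.36 J
depth = E/(sigma*A) = 859.36 J / (1920 MPa * 78.5398 mm^2) = 859.36/(1920 * 78.5398) m = 0.00569881 m ≈ 5.699 mm

5.699 mm


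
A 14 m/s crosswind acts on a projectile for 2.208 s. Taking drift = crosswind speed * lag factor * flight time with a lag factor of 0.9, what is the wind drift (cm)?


drift = v_wind * lag * t = 14 * 0.9 * 2.208 = 27.8208 m ≈ 2782 cm

2782 cm


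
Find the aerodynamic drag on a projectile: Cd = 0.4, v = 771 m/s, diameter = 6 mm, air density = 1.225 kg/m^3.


A = pi*(d/2)^2 = pi*(6/2000)^2 = 2.82743e-05 m^2
Fd = 0.5*Cd*rho*A*v^2 = 0.5*0.4*1.225*2.82743e-05*771^2 = 4.118 N

4.118 N


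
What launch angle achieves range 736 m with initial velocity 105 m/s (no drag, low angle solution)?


sin(2*theta) = R*g/v0^2 = 736*9.81/105^2 = 0.65489, theta = arcsin(0.65489)/2 = 20.46°

20.46 degrees


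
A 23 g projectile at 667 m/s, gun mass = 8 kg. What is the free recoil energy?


v_r = m_p*v_p/m_gun = 0.023*667/8 = 1.91762 m/s, E_r = 0.5*m_gun*v_r^2 = 0.5*8*1.91762^2 = 14.71 J

14.71 J


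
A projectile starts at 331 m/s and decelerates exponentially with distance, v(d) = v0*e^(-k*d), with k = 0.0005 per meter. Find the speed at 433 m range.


v = v0*exp(-k*d) = 331*exp(-0.0005*433) = 266.6 m/s

266.6 m/s


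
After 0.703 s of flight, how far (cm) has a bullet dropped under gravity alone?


drop = 0.5*g*t^2 = 0.5*9.81*0.703^2 = 2.4241 m ≈ 242.4 cm

242.4 cm


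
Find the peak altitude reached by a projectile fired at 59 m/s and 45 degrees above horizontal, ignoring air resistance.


H = (v0*sin(theta))^2 / (2g) = (59*sin(45°))^2 / (2*9.81) = 88.71 m

88.71 m


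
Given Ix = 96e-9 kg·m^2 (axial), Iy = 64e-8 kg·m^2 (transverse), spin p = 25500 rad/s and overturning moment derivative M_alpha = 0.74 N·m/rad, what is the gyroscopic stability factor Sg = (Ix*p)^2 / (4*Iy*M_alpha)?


Sg = Ix^2 * p^2 / (4 * Iy * M_alpha) = (96e-9)^2 * 25500^2 / (4 * 64e-8 * 0.74) = 3.163

3.163


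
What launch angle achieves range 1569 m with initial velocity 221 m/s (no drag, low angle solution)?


sin(2*theta) = R*g/v0^2 = 1569*9.81/221^2 = 0.315143, theta = arcsin(0.315143)/2 = 9.185°

9.185 degrees


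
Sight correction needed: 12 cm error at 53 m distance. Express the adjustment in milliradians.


1 mrad subtends 1 cm per 10 m of range, so adj = error_cm / (dist_m / 10) = 12 / (53/10) = 2.264 mrad

2.264 mrad


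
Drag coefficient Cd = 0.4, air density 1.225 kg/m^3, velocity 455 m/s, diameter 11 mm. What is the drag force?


A = pi*(d/2)^2 = pi*(11/2000)^2 = 9.50332e-05 m^2
Fd = 0.5*Cd*rho*A*v^2 = 0.5*0.4*1.225*9.50332e-05*455^2 = 4.82 N

4.82 N


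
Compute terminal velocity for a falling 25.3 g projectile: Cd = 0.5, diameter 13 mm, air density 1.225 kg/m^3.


A = pi*(d/2)^2 = pi*(13/2000)^2 = 1.32732e-04 m^2
vt = sqrt(2mg/(Cd*rho*A)) = sqrt(2*0.0253*9.81/(0.5 * 1.225 * 1.32732e-04)) = 78.14 m/s

78.14 m/s


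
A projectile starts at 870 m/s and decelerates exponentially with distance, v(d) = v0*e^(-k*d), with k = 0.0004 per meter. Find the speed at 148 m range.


v = v0*exp(-k*d) = 870*exp(-0.0004*148) = 820 m/s

820 m/s


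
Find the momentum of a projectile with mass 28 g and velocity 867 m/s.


p = m*v = 0.028*867 = 24.28 kg·m/s

24.28 kg·m/s


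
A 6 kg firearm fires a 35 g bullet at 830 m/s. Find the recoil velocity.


v_recoil = m_p * v_p / m_gun = 0.035 * 830 / 6 = 4.842 m/s

4.842 m/s


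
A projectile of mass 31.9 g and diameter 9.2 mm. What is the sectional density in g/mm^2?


SD = m/d^2 = 31.9/9.2^2 = 0.3769 g/mm^2

0.3769 g/mm^2


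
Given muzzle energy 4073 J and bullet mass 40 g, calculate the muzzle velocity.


v = sqrt(2*E/m) = sqrt(2*4073/0.04) = 451.3 m/s

451.3 m/s


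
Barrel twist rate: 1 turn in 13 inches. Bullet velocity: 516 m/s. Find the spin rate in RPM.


twist_m = 13*0.0254 = 0.3302 m
spin = v/twist = 516/0.3302 = 1562.689 rev/s
RPM = spin*60 = 1562.689*60 ≈ 93761 RPM

93761 RPM


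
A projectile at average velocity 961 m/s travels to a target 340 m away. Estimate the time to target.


t = d/v = 340/961 = 0.3538 s

0.3538 s


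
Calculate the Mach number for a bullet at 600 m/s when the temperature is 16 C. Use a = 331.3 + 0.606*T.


a = 331.3 + 0.606*(16) = 340.996 m/s
M = v/a = 600/340.996 = 1.76

1.76


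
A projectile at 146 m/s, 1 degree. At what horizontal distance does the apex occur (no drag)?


R = v0^2*sin(2*theta)/g = 146^2*sin(2*1°)/9.81 = 75.8326 m
apex_dist = R/2 = 75.8326/2 = 37.92 m

37.92 m


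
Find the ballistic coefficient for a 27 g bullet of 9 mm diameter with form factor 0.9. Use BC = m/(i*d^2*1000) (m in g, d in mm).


BC = m/(i*d^2*1000) = 27/(0.9 * 9^2 * 1000) = 0.0003704

0.0003704


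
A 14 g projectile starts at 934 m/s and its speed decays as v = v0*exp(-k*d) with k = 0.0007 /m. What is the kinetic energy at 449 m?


v = v0*exp(-k*d) = 934*exp(-0.0007*449) = 682.1 m/s
E = 0.5*m*v^2 = 0.5*0.014*682.1^2 = 3257 J

3257 J


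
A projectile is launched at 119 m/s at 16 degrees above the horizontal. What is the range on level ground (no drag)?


R = v0^2 * sin(2*theta) / g = 119^2 * sin(2*16°) / 9.81 = 765 m

765 m


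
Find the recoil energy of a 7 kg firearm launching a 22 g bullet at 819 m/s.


v_r = m_p*v_p/m_gun = 0.022*819/7 = 2.574 m/s, E_r = 0.5*m_gun*v_r^2 = 0.5*7*2.574^2 = 23.19 J

23.19 J


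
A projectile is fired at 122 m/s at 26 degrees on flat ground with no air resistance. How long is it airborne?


T = 2*v0*sin(theta)/g = 2*122*sin(26°)/9.81 = 10.9 s

10.9 s


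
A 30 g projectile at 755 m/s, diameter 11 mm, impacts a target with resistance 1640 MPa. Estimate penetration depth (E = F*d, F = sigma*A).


A = pi*(d/2)^2 = pi*(11/2)^2 = 95.0332 mm^2
E = 0.5*m*v^2 = 0.5*0.03*755^2 = 8550.38 J
depth = E/(sigma*A) = 8550.38 J / (1640 MPa * 95.0332 mm^2) = 8550.38/(1640 * 95.0332) m = 0.0548613 m ≈ 54.86 mm

54.86 mm
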